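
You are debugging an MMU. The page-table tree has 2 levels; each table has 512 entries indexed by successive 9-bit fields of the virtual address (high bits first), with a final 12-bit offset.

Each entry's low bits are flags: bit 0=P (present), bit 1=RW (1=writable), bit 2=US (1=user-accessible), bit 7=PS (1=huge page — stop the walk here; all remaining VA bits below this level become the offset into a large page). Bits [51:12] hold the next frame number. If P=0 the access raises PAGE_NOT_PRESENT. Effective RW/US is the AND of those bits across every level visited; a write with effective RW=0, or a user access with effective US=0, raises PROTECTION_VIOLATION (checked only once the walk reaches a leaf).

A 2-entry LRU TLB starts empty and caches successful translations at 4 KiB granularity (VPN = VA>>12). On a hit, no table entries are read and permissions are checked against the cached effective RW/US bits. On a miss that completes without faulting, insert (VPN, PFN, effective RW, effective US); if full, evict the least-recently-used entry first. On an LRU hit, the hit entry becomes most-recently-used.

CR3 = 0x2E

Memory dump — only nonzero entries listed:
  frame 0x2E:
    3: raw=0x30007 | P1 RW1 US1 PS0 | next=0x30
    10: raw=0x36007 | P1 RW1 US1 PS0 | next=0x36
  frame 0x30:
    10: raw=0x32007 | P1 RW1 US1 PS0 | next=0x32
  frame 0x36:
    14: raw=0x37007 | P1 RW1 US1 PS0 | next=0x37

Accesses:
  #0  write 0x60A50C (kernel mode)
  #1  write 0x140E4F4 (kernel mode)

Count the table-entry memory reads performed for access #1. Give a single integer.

Per-access translation:
#0 VA=0x60A50C (w,kernel):
  lvl0: tbl 0x2E, slot 3 ⇒ 0x30007 (P1/RW1/US1/PS0)
  lvl1: tbl 0x30, slot 10 ⇒ 0x32007 (P1/RW1/US1/PS0)
  ✓ 0x3250C  — 2 lookups
#1 VA=0x140E4F4 (w,kernel):
  lvl0: tbl 0x2E, slot 10 ⇒ 0x36007 (P1/RW1/US1/PS0)
  lvl1: tbl 0x36, slot 14 ⇒ 0x37007 (P1/RW1/US1/PS0)
  ✓ 0x374F4  — 2 lookups

Entries read for #1: 2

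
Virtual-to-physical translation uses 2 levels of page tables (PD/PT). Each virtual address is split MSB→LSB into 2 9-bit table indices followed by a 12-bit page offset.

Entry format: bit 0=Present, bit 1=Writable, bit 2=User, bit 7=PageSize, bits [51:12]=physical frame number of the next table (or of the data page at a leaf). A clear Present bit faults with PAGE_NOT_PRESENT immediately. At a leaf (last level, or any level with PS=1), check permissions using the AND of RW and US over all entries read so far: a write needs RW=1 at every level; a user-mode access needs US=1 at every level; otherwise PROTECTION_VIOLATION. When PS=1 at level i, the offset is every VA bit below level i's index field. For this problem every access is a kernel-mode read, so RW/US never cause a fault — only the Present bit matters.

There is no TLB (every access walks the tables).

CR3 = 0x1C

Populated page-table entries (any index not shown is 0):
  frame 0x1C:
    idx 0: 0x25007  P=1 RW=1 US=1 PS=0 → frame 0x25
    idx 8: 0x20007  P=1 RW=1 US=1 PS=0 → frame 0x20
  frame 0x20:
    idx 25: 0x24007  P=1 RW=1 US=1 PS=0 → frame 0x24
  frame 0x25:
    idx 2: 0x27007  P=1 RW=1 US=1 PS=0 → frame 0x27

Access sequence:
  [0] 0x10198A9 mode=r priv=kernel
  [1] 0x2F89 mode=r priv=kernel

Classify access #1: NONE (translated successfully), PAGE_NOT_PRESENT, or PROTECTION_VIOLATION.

Walk each access:
#0 VA=0x10198A9 (r,kernel):
  L0: frame=0x1C idx=8 entry=0x20007 [P=1 RW=1 US=1 PS=0]
  L1: frame=0x20 idx=25 entry=0x24007 [P=1 RW=1 US=1 PS=0]
  ✓ 0x248A9  — 2 lookups
#1 VA=0x2F89 (r,kernel):
  L0: frame=0x1C idx=0 entry=0x25007 [P=1 RW=1 US=1 PS=0]
  L1: frame=0x25 idx=2 entry=0x27007 [P=1 RW=1 US=1 PS=0]
  ✓ 0x27F89  — 2 lookups

Access #1 fault: NONE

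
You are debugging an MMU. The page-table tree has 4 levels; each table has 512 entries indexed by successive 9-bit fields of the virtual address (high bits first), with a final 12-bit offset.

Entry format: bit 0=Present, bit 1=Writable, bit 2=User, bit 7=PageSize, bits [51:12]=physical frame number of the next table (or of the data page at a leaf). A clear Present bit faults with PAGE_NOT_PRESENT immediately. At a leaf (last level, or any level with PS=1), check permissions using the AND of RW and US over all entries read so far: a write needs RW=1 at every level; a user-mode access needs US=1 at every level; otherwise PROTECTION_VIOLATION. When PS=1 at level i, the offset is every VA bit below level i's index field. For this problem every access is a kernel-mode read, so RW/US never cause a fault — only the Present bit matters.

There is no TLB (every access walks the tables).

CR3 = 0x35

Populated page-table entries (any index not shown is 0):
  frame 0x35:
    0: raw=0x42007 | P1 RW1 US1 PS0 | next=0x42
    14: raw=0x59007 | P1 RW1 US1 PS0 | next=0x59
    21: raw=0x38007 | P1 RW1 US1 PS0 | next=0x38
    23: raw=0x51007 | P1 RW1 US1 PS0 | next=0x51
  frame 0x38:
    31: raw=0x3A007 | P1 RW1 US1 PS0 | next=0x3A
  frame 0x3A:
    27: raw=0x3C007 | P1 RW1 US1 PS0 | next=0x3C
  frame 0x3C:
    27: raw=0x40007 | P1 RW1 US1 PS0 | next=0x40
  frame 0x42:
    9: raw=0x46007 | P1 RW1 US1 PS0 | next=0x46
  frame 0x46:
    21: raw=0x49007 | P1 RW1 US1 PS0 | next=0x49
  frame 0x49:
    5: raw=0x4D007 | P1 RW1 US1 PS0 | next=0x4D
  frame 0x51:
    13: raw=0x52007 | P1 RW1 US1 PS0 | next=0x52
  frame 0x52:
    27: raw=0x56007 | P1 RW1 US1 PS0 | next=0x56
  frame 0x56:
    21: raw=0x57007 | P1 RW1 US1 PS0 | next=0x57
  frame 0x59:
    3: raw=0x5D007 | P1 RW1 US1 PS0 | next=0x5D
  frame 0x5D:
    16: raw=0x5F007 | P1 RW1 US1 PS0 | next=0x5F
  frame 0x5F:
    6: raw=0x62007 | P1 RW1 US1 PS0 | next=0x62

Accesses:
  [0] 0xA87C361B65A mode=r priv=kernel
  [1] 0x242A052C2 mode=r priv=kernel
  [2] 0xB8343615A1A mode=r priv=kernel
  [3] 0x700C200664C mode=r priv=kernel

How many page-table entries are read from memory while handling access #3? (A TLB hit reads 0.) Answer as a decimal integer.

Walk each access:
#0 VA=0xA87C361B65A (r,kernel):
  L0 @0x35[21] → 0x38007  P=1,RW=1,US=1,PS=0
  L1 @0x38[31] → 0x3A007  P=1,RW=1,US=1,PS=0
  L2 @0x3A[27] → 0x3C007  P=1,RW=1,US=1,PS=0
  L3 @0x3C[27] → 0x40007  P=1,RW=1,US=1,PS=0
  → PA=0x4065A  (4 entries read)
#1 VA=0x242A052C2 (r,kernel):
  L0 @0x35[0] → 0x42007  P=1,RW=1,US=1,PS=0
  L1 @0x42[9] → 0x46007  P=1,RW=1,US=1,PS=0
  L2 @0x46[21] → 0x49007  P=1,RW=1,US=1,PS=0
  L3 @0x49[5] → 0x4D007  P=1,RW=1,US=1,PS=0
  → PA=0x4D2C2  (4 entries read)
#2 VA=0xB8343615A1A (r,kernel):
  L0 @0x35[23] → 0x51007  P=1,RW=1,US=1,PS=0
  L1 @0x51[13] → 0x52007  P=1,RW=1,US=1,PS=0
  L2 @0x52[27] → 0x56007  P=1,RW=1,US=1,PS=0
  L3 @0x56[21] → 0x57007  P=1,RW=1,US=1,PS=0
  → PA=0x57A1A  (4 entries read)
#3 VA=0x700C200664C (r,kernel):
  L0 @0x35[14] → 0x59007  P=1,RW=1,US=1,PS=0
  L1 @0x59[3] → 0x5D007  P=1,RW=1,US=1,PS=0
  L2 @0x5D[16] → 0x5F007  P=1,RW=1,US=1,PS=0
  L3 @0x5F[6] → 0x62007  P=1,RW=1,US=1,PS=0
  → PA=0x6264C  (4 entries read)

Entries read for #3: 4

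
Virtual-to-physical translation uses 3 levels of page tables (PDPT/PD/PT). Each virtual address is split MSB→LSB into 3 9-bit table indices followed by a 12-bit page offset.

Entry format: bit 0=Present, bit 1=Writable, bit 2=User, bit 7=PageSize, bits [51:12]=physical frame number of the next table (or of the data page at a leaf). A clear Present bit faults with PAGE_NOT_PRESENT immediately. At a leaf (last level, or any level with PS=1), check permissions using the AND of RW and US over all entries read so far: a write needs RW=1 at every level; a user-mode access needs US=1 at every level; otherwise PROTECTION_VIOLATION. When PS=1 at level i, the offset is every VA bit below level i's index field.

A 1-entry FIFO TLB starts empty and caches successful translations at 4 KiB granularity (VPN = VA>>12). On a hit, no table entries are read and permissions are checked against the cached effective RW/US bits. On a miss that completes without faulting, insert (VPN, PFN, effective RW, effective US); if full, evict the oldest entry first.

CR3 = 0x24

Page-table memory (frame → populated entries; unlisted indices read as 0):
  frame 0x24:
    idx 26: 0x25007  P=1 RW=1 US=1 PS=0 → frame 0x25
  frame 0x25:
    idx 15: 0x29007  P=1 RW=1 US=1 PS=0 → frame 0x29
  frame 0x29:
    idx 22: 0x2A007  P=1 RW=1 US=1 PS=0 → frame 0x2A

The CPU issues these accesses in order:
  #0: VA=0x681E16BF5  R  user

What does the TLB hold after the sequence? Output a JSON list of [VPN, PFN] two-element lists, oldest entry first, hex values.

Trace:
#0 VA=0x681E16BF5 (r,user):
  L0 @0x24[26] → 0x25007  P=1,RW=1,US=1,PS=0
  L1 @0x25[15] → 0x29007  P=1,RW=1,US=1,PS=0
  L2 @0x29[22] → 0x2A007  P=1,RW=1,US=1,PS=0
  → PA=0x2ABF5  (3 entries read)

TLB: [["0x681E16", "0x2A"]]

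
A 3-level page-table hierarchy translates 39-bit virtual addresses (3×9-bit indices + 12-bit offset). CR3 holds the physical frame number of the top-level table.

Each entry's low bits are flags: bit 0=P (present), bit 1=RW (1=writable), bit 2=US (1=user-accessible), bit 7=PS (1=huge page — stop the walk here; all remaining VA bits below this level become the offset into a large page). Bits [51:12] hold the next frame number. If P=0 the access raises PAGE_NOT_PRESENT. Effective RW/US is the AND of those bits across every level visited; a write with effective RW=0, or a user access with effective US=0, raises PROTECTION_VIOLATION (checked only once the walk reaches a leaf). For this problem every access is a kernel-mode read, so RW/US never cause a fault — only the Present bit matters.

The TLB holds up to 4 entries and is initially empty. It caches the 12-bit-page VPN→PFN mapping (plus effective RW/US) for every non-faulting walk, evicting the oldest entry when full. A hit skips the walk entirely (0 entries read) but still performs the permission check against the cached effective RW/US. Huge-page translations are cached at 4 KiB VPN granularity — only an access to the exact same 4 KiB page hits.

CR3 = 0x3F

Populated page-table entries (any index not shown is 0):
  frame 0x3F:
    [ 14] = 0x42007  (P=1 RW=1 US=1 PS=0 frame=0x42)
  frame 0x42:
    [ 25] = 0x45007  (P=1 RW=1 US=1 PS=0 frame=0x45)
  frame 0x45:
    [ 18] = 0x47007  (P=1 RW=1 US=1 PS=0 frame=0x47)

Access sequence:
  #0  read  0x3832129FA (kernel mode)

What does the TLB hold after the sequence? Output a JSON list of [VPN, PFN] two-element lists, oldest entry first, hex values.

Per-access translation:
#0 VA=0x3832129FA (r,kernel):
  [0] read 0x3F idx=14: raw=0x42007 flags P=1 W=1 U=1 S=0
  [1] read 0x42 idx=25: raw=0x45007 flags P=1 W=1 U=1 S=0
  [2] read 0x45 idx=18: raw=0x47007 flags P=1 W=1 U=1 S=0
  ⇒ phys 0x479FA  [3 reads]

TLB: [["0x383212", "0x47"]]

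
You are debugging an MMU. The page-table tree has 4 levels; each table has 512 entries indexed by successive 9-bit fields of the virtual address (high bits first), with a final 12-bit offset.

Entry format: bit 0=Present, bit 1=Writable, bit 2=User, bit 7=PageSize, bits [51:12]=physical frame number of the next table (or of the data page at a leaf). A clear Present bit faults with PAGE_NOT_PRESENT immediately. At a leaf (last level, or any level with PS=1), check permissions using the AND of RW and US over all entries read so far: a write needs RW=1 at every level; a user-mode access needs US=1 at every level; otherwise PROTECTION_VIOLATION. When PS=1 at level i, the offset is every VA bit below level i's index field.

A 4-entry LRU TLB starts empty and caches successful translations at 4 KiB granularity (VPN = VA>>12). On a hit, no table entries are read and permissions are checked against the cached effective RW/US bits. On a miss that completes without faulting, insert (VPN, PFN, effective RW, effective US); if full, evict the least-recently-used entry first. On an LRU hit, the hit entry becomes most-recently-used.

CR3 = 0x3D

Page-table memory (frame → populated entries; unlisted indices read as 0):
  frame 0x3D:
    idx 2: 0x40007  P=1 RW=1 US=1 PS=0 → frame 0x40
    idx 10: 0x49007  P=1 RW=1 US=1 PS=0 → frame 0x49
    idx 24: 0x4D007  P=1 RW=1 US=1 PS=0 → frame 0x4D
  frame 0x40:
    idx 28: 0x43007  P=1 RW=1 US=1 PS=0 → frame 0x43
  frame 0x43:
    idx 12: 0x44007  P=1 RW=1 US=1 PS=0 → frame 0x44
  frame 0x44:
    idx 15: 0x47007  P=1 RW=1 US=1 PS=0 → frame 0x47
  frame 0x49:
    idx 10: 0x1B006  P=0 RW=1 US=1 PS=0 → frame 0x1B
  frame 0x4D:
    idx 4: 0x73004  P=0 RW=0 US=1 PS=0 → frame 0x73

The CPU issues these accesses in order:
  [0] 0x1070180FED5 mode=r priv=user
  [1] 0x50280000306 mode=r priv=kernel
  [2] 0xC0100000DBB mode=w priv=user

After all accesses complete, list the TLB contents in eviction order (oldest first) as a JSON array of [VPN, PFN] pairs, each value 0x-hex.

Per-access translation:
#0 VA=0x1070180FED5 (r,user):
  [0] read 0x3D idx=2: raw=0x40007 flags P=1 W=1 U=1 S=0
  [1] read 0x40 idx=28: raw=0x43007 flags P=1 W=1 U=1 S=0
  [2] read 0x43 idx=12: raw=0x44007 flags P=1 W=1 U=1 S=0
  [3] read 0x44 idx=15: raw=0x47007 flags P=1 W=1 U=1 S=0
  ✓ 0x47ED5  — 4 lookups
#1 VA=0x50280000306 (r,kernel):
  [0] read 0x3D idx=10: raw=0x49007 flags P=1 W=1 U=1 S=0
  [1] read 0x49 idx=10: raw=0x1B006 flags P=0 W=1 U=1 S=0
  ⇒ fault: PAGE_NOT_PRESENT  — 2 lookups
#2 VA=0xC0100000DBB (w,user):
  [0] read 0x3D idx=24: raw=0x4D007 flags P=1 W=1 U=1 S=0
  [1] read 0x4D idx=4: raw=0x73004 flags P=0 W=0 U=1 S=0
  ⇒ fault: PAGE_NOT_PRESENT  — 2 lookups

TLB: [["0x1070180F", "0x47"]]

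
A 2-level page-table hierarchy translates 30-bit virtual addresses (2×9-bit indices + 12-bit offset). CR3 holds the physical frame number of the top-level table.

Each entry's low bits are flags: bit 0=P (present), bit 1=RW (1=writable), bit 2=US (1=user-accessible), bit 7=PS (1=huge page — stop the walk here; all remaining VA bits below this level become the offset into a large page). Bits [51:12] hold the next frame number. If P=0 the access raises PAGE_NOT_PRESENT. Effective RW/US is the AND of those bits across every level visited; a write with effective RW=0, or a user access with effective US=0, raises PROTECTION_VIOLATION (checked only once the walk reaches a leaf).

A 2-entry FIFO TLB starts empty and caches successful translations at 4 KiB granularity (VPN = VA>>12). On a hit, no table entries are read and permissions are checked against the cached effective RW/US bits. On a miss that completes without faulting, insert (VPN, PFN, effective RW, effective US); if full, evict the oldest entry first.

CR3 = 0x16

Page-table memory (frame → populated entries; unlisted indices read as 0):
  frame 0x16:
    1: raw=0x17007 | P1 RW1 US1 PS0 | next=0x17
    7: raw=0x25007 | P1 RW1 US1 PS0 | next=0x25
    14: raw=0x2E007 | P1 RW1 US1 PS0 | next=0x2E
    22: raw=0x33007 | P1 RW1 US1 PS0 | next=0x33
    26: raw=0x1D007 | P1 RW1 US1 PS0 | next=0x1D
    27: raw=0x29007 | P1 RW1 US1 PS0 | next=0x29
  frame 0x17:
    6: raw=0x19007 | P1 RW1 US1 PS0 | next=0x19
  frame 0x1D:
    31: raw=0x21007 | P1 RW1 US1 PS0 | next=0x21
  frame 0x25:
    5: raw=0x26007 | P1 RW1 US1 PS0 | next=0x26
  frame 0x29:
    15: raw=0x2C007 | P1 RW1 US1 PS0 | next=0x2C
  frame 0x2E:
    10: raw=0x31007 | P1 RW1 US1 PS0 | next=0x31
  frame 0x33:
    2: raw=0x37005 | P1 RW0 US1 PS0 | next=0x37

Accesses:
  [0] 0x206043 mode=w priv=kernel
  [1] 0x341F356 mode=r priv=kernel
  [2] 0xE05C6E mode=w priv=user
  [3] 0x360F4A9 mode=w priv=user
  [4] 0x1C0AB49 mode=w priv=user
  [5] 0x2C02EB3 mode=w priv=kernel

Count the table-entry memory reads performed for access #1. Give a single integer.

Trace:
#0 VA=0x206043 (w,kernel):
  L0: frame=0x16 idx=1 entry=0x17007 [P=1 RW=1 US=1 PS=0]
  L1: frame=0x17 idx=6 entry=0x19007 [P=1 RW=1 US=1 PS=0]
  ⇒ phys 0x19043  [2 reads]
#1 VA=0x341F356 (r,kernel):
  L0: frame=0x16 idx=26 entry=0x1D007 [P=1 RW=1 US=1 PS=0]
  L1: frame=0x1D idx=31 entry=0x21007 [P=1 RW=1 US=1 PS=0]
  ⇒ phys 0x21356  [2 reads]
#2 VA=0xE05C6E (w,user):
  L0: frame=0x16 idx=7 entry=0x25007 [P=1 RW=1 US=1 PS=0]
  L1: frame=0x25 idx=5 entry=0x26007 [P=1 RW=1 US=1 PS=0]
  ⇒ phys 0x26C6E  [2 reads]
#3 VA=0x360F4A9 (w,user):
  L0: frame=0x16 idx=27 entry=0x29007 [P=1 RW=1 US=1 PS=0]
  L1: frame=0x29 idx=15 entry=0x2C007 [P=1 RW=1 US=1 PS=0]
  ⇒ phys 0x2C4A9  [2 reads]
#4 VA=0x1C0AB49 (w,user):
  L0: frame=0x16 idx=14 entry=0x2E007 [P=1 RW=1 US=1 PS=0]
  L1: frame=0x2E idx=10 entry=0x31007 [P=1 RW=1 US=1 PS=0]
  ⇒ phys 0x31B49  [2 reads]
#5 VA=0x2C02EB3 (w,kernel):
  L0: frame=0x16 idx=22 entry=0x33007 [P=1 RW=1 US=1 PS=0]
  L1: frame=0x33 idx=2 entry=0x37005 [P=1 RW=0 US=1 PS=0]
  ✗ PROTECTION_VIOLATION  [2 reads]

Entries read for #1: 2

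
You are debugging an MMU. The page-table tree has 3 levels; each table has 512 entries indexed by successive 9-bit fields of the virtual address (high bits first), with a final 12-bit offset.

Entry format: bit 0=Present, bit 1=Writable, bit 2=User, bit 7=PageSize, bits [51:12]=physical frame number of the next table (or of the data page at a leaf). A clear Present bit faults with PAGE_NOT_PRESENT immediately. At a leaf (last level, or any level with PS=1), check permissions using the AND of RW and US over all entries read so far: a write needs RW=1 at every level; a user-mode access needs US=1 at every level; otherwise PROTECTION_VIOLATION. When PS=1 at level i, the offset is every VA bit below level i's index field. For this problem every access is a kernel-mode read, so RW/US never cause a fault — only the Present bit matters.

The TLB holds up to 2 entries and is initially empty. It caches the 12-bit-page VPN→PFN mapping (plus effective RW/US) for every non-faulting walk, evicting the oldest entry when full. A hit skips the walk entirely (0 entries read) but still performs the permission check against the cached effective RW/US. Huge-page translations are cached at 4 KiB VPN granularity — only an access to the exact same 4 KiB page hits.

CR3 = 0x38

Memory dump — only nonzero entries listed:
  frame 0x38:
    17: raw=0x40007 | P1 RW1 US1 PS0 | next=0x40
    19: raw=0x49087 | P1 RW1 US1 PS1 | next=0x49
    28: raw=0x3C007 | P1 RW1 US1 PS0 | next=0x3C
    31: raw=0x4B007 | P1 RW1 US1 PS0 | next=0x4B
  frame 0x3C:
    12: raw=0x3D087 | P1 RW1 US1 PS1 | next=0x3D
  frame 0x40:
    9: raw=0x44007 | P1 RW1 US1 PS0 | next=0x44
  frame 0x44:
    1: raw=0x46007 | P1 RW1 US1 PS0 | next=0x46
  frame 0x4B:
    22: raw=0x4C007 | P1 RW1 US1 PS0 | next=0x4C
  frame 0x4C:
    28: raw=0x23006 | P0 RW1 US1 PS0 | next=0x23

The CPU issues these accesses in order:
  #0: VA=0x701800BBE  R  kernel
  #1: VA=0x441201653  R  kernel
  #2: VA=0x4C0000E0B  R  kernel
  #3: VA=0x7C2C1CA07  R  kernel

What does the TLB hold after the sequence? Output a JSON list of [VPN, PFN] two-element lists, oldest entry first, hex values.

Per-access translation:
#0 VA=0x701800BBE (r,kernel):
  lvl0: tbl 0x38, slot 28 ⇒ 0x3C007 (P1/RW1/US1/PS0)
  lvl1: tbl 0x3C, slot 12 ⇒ 0x3D087 (P1/RW1/US1/PS1)
  ⇒ phys 0x3DBBE (huge @L1)  [2 reads]
#1 VA=0x441201653 (r,kernel):
  lvl0: tbl 0x38, slot 17 ⇒ 0x40007 (P1/RW1/US1/PS0)
  lvl1: tbl 0x40, slot 9 ⇒ 0x44007 (P1/RW1/US1/PS0)
  lvl2: tbl 0x44, slot 1 ⇒ 0x46007 (P1/RW1/US1/PS0)
  ⇒ phys 0x46653  [3 reads]
#2 VA=0x4C0000E0B (r,kernel):
  lvl0: tbl 0x38, slot 19 ⇒ 0x49087 (P1/RW1/US1/PS1)
  ⇒ phys 0x49E0B (huge @L0)  [1 reads]
#3 VA=0x7C2C1CA07 (r,kernel):
  lvl0: tbl 0x38, slot 31 ⇒ 0x4B007 (P1/RW1/US1/PS0)
  lvl1: tbl 0x4B, slot 22 ⇒ 0x4C007 (P1/RW1/US1/PS0)
  lvl2: tbl 0x4C, slot 28 ⇒ 0x23006 (P0/RW1/US1/PS0)
  → PAGE_NOT_PRESENT  (3 entries read)

TLB: [["0x441201", "0x46"], ["0x4C0000", "0x49"]]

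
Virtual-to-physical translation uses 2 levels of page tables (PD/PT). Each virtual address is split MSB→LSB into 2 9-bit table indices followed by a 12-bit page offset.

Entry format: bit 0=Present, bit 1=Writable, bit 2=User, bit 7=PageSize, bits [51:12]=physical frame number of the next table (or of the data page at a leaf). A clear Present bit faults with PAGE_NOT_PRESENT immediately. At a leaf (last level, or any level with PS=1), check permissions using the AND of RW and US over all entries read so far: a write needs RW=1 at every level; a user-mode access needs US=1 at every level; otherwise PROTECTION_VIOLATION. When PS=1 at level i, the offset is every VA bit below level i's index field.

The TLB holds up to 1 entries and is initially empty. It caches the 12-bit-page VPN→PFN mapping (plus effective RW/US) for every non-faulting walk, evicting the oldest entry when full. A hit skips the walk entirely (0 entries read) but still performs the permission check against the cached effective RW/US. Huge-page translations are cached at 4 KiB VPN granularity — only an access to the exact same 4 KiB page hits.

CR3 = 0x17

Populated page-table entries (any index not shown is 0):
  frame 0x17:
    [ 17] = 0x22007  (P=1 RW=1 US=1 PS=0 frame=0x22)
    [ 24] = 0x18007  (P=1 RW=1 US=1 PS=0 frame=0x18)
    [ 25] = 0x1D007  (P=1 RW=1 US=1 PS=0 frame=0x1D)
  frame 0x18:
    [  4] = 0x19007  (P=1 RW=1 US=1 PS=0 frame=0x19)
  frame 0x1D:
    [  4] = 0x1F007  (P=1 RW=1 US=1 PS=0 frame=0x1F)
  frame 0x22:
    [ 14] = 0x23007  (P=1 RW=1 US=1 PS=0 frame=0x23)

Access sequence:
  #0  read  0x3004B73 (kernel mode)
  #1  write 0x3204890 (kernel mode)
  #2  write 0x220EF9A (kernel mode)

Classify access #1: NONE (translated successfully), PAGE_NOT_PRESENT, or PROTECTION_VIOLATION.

Per-access translation:
#0 VA=0x3004B73 (r,kernel):
  L0 @0x17[24] → 0x18007  P=1,RW=1,US=1,PS=0
  L1 @0x18[4] → 0x19007  P=1,RW=1,US=1,PS=0
  ⇒ phys 0x19B73  [2 reads]
#1 VA=0x3204890 (w,kernel):
  L0 @0x17[25] → 0x1D007  P=1,RW=1,US=1,PS=0
  L1 @0x1D[4] → 0x1F007  P=1,RW=1,US=1,PS=0
  ⇒ phys 0x1F890  [2 reads]
#2 VA=0x220EF9A (w,kernel):
  L0 @0x17[17] → 0x22007  P=1,RW=1,US=1,PS=0
  L1 @0x22[14] → 0x23007  P=1,RW=1,US=1,PS=0
  ⇒ phys 0x23F9A  [2 reads]

Access #1 fault: NONE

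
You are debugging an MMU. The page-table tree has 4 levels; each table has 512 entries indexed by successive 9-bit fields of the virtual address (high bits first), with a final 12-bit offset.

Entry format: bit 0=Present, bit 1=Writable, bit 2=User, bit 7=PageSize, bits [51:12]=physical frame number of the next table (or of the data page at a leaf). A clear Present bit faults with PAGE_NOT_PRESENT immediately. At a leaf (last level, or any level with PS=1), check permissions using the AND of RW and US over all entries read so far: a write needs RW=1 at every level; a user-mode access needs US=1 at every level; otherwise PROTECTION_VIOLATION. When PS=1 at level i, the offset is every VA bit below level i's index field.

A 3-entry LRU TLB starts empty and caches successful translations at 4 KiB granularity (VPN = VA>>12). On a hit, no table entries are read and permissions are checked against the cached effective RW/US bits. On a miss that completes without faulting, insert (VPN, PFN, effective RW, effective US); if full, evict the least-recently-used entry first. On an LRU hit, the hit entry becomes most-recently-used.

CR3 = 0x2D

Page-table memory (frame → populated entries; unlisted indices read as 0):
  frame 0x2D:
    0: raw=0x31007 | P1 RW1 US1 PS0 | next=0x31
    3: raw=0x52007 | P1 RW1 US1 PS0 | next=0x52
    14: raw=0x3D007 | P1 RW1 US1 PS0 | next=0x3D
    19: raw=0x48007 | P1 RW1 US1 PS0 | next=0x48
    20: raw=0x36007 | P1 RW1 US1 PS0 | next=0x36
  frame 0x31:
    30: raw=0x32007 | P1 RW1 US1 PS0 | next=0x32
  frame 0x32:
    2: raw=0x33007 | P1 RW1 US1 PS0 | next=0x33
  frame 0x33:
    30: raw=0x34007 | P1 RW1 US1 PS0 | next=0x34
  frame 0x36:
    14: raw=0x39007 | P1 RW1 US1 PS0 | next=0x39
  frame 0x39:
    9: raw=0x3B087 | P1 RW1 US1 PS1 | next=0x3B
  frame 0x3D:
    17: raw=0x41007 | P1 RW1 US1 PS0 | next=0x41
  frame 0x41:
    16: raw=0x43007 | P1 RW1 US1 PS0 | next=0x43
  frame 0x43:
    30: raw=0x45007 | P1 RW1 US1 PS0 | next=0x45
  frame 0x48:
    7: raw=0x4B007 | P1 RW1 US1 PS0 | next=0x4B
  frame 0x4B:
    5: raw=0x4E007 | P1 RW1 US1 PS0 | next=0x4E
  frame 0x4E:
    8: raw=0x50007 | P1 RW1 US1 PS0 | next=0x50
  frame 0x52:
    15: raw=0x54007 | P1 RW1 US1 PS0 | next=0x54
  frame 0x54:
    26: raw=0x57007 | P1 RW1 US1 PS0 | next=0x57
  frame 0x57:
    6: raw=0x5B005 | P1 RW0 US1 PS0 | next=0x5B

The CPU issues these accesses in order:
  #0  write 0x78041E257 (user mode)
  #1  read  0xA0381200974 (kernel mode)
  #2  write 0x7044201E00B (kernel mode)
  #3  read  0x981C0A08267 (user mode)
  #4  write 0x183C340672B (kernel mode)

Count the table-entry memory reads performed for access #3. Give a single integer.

Walk each access:
#0 VA=0x78041E257 (w,user):
  [0] read 0x2D idx=0: raw=0x31007 flags P=1 W=1 U=1 S=0
  [1] read 0x31 idx=30: raw=0x32007 flags P=1 W=1 U=1 S=0
  [2] read 0x32 idx=2: raw=0x33007 flags P=1 W=1 U=1 S=0
  [3] read 0x33 idx=30: raw=0x34007 flags P=1 W=1 U=1 S=0
  ✓ 0x34257  — 4 lookups
#1 VA=0xA0381200974 (r,kernel):
  [0] read 0x2D idx=20: raw=0x36007 flags P=1 W=1 U=1 S=0
  [1] read 0x36 idx=14: raw=0x39007 flags P=1 W=1 U=1 S=0
  [2] read 0x39 idx=9: raw=0x3B087 flags P=1 W=1 U=1 S=1
  ✓ 0x3B974 (huge @L2)  — 3 lookups
#2 VA=0x7044201E00B (w,kernel):
  [0] read 0x2D idx=14: raw=0x3D007 flags P=1 W=1 U=1 S=0
  [1] read 0x3D idx=17: raw=0x41007 flags P=1 W=1 U=1 S=0
  [2] read 0x41 idx=16: raw=0x43007 flags P=1 W=1 U=1 S=0
  [3] read 0x43 idx=30: raw=0x45007 flags P=1 W=1 U=1 S=0
  ✓ 0x4500B  — 4 lookups
#3 VA=0x981C0A08267 (r,user):
  [0] read 0x2D idx=19: raw=0x48007 flags P=1 W=1 U=1 S=0
  [1] read 0x48 idx=7: raw=0x4B007 flags P=1 W=1 U=1 S=0
  [2] read 0x4B idx=5: raw=0x4E007 flags P=1 W=1 U=1 S=0
  [3] read 0x4E idx=8: raw=0x50007 flags P=1 W=1 U=1 S=0
  ✓ 0x50267  — 4 lookups
#4 VA=0x183C340672B (w,kernel):
  [0] read 0x2D idx=3: raw=0x52007 flags P=1 W=1 U=1 S=0
  [1] read 0x52 idx=15: raw=0x54007 flags P=1 W=1 U=1 S=0
  [2] read 0x54 idx=26: raw=0x57007 flags P=1 W=1 U=1 S=0
  [3] read 0x57 idx=6: raw=0x5B005 flags P=1 W=0 U=1 S=0
  ✗ PROTECTION_VIOLATION  [4 reads]

Entries read for #3: 4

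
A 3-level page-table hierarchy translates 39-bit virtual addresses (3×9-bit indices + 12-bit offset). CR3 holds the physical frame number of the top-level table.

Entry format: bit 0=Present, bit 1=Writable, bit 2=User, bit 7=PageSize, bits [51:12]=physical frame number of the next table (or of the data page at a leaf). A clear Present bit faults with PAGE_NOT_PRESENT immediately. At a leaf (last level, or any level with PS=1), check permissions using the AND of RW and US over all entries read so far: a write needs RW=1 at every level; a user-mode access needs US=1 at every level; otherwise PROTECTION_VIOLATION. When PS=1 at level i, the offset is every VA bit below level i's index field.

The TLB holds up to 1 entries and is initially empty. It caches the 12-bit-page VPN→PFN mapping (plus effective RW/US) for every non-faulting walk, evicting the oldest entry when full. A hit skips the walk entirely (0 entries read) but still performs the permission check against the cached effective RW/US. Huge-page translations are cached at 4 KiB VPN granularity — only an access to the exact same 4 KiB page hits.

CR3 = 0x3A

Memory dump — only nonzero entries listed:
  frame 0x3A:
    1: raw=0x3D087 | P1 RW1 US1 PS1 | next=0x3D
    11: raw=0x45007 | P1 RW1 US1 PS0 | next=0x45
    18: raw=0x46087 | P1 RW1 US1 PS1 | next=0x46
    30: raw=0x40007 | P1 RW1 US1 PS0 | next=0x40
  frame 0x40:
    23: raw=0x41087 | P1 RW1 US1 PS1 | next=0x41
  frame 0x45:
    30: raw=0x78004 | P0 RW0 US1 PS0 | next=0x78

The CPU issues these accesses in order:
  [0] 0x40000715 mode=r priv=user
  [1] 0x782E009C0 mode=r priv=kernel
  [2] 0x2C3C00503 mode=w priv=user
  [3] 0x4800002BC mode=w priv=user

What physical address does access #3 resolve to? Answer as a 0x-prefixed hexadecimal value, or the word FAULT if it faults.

Per-access translation:
#0 VA=0x40000715 (r,user):
  [0] read 0x3A idx=1: raw=0x3D087 flags P=1 W=1 U=1 S=1
  ⇒ phys 0x3D715 (huge @L0)  [1 reads]
#1 VA=0x782E009C0 (r,kernel):
  [0] read 0x3A idx=30: raw=0x40007 flags P=1 W=1 U=1 S=0
  [1] read 0x40 idx=23: raw=0x41087 flags P=1 W=1 U=1 S=1
  ⇒ phys 0x419C0 (huge @L1)  [2 reads]
#2 VA=0x2C3C00503 (w,user):
  [0] read 0x3A idx=11: raw=0x45007 flags P=1 W=1 U=1 S=0
  [1] read 0x45 idx=30: raw=0x78004 flags P=0 W=0 U=1 S=0
  → PAGE_NOT_PRESENT  (2 entries read)
#3 VA=0x4800002BC (w,user):
  [0] read 0x3A idx=18: raw=0x46087 flags P=1 W=1 U=1 S=1
  ⇒ phys 0x462BC (huge @L0)  [1 reads]

Access #3 PA: 0x462BC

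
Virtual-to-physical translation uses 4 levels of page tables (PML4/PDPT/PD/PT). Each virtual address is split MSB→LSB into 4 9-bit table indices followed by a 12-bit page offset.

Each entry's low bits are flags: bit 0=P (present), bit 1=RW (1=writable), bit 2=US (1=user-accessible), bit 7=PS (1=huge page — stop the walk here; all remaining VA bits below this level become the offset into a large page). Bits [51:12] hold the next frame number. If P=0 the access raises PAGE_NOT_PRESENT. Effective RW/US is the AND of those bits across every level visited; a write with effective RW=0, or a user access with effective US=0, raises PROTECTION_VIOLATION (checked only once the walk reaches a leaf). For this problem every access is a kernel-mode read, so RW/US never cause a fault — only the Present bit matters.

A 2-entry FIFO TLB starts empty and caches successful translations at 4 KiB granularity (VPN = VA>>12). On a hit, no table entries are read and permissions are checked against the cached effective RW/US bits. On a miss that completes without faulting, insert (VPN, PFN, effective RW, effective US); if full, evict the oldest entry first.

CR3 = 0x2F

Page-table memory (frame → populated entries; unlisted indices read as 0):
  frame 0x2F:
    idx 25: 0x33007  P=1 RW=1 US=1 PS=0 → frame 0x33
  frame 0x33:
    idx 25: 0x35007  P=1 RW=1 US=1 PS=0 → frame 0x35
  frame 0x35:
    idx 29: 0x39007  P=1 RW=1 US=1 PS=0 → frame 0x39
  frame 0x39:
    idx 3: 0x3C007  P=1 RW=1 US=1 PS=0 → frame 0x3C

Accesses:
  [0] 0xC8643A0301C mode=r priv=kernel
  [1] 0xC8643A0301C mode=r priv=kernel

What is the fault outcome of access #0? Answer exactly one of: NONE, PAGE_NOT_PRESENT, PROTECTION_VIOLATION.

Walk each access:
#0 VA=0xC8643A0301C (r,kernel):
  L0: frame=0x2F idx=25 entry=0x33007 [P=1 RW=1 US=1 PS=0]
  L1: frame=0x33 idx=25 entry=0x35007 [P=1 RW=1 US=1 PS=0]
  L2: frame=0x35 idx=29 entry=0x39007 [P=1 RW=1 US=1 PS=0]
  L3: frame=0x39 idx=3 entry=0x3C007 [P=1 RW=1 US=1 PS=0]
  ✓ 0x3C01C  — 4 lookups
#1 VA=0xC8643A0301C (r,kernel):
  TLB hit vpn=0xC8643A03 → PA=0x3C01C

Access #0 fault: NONE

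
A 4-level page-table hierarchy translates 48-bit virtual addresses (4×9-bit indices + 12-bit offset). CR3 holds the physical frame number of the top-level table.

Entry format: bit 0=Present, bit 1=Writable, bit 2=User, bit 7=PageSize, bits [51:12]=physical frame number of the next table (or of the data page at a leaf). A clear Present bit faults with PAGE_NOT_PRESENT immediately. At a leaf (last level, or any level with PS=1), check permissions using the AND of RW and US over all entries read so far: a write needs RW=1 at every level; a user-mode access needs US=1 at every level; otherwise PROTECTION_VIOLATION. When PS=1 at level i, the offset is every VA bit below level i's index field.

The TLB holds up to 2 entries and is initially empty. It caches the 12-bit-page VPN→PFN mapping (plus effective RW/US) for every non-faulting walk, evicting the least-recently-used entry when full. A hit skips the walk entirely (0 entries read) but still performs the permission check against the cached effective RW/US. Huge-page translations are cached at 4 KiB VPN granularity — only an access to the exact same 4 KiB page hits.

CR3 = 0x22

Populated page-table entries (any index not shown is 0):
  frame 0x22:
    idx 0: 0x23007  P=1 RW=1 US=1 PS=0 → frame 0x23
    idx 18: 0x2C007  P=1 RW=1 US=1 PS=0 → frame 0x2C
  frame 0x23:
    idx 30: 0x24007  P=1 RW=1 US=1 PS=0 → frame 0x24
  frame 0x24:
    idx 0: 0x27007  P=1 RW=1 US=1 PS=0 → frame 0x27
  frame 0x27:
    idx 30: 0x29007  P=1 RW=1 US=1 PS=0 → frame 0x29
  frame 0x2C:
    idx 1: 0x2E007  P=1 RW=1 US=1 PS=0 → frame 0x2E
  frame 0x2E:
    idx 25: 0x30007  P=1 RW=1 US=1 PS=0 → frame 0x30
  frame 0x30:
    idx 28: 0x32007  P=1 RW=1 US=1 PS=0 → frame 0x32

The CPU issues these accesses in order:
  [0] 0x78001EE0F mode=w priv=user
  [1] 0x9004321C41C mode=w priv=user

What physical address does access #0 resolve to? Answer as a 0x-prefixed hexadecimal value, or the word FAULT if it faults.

Trace:
#0 VA=0x78001EE0F (w,user):
  lvl0: tbl 0x22, slot 0 ⇒ 0x23007 (P1/RW1/US1/PS0)
  lvl1: tbl 0x23, slot 30 ⇒ 0x24007 (P1/RW1/US1/PS0)
  lvl2: tbl 0x24, slot 0 ⇒ 0x27007 (P1/RW1/US1/PS0)
  lvl3: tbl 0x27, slot 30 ⇒ 0x29007 (P1/RW1/US1/PS0)
  ✓ 0x29E0F  — 4 lookups
#1 VA=0x9004321C41C (w,user):
  lvl0: tbl 0x22, slot 18 ⇒ 0x2C007 (P1/RW1/US1/PS0)
  lvl1: tbl 0x2C, slot 1 ⇒ 0x2E007 (P1/RW1/US1/PS0)
  lvl2: tbl 0x2E, slot 25 ⇒ 0x30007 (P1/RW1/US1/PS0)
  lvl3: tbl 0x30, slot 28 ⇒ 0x32007 (P1/RW1/US1/PS0)
  ✓ 0x3241C  — 4 lookups

Access #0 PA: 0x29E0F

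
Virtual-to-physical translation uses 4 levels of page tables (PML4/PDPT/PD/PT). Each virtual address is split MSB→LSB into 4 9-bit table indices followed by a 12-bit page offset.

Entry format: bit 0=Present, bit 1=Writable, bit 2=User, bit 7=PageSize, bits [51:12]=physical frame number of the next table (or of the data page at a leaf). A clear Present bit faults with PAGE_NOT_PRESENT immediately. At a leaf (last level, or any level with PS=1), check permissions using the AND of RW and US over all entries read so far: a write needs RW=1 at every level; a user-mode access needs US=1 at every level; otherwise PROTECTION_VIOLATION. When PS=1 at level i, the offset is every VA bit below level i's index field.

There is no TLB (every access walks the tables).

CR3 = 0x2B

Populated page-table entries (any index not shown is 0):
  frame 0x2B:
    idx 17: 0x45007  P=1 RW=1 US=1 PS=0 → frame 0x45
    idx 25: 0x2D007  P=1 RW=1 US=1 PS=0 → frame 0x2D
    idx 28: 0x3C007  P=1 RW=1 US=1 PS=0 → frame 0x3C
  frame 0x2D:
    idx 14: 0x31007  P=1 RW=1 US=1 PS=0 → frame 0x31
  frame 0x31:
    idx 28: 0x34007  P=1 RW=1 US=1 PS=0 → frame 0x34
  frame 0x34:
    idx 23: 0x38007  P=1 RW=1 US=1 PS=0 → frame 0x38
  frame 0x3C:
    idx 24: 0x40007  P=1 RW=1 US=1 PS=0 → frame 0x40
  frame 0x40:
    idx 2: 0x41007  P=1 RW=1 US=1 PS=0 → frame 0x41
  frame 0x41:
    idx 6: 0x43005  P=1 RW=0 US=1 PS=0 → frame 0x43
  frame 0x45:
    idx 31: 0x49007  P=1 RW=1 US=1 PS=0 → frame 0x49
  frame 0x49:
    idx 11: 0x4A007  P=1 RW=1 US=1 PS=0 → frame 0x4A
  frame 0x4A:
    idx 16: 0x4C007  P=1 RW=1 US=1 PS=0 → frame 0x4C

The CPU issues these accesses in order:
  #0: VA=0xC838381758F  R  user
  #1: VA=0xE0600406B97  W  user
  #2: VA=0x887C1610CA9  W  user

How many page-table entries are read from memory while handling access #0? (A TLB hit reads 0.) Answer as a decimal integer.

Walk each access:
#0 VA=0xC838381758F (r,user):
  L0 @0x2B[25] → 0x2D007  P=1,RW=1,US=1,PS=0
  L1 @0x2D[14] → 0x31007  P=1,RW=1,US=1,PS=0
  L2 @0x31[28] → 0x34007  P=1,RW=1,US=1,PS=0
  L3 @0x34[23] → 0x38007  P=1,RW=1,US=1,PS=0
  ✓ 0x3858F  — 4 lookups
#1 VA=0xE0600406B97 (w,user):
  L0 @0x2B[28] → 0x3C007  P=1,RW=1,US=1,PS=0
  L1 @0x3C[24] → 0x40007  P=1,RW=1,US=1,PS=0
  L2 @0x40[2] → 0x41007  P=1,RW=1,US=1,PS=0
  L3 @0x41[6] → 0x43005  P=1,RW=0,US=1,PS=0
  → PROTECTION_VIOLATION  (4 entries read)
#2 VA=0x887C1610CA9 (w,user):
  L0 @0x2B[17] → 0x45007  P=1,RW=1,US=1,PS=0
  L1 @0x45[31] → 0x49007  P=1,RW=1,US=1,PS=0
  L2 @0x49[11] → 0x4A007  P=1,RW=1,US=1,PS=0
  L3 @0x4A[16] → 0x4C007  P=1,RW=1,US=1,PS=0
  ✓ 0x4CCA9  — 4 lookups

Entries read for #0: 4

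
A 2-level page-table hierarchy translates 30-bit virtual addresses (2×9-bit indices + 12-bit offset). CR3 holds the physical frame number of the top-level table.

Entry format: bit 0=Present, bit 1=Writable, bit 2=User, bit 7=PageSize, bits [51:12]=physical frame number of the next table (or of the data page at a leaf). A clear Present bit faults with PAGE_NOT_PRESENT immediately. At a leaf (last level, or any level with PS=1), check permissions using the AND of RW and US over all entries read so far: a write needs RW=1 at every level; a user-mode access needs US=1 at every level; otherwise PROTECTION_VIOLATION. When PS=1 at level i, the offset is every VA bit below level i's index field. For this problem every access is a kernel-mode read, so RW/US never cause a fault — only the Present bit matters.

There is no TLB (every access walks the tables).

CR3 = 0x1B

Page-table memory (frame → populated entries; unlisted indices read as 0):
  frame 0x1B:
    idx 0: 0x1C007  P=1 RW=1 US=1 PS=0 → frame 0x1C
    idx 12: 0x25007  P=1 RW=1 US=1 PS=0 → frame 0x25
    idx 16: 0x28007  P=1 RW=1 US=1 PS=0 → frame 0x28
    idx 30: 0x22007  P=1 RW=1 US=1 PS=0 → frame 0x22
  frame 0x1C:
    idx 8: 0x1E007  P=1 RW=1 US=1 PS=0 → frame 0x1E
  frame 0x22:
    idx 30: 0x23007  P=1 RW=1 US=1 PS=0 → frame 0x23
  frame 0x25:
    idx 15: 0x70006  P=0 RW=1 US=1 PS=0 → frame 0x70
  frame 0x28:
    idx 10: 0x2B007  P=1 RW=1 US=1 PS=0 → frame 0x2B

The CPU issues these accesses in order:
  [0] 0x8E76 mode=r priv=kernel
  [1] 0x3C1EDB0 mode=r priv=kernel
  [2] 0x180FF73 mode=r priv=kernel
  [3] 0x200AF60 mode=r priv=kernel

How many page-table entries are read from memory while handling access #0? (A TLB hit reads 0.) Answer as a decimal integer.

Per-access translation:
#0 VA=0x8E76 (r,kernel):
  lvl0: tbl 0x1B, slot 0 ⇒ 0x1C007 (P1/RW1/US1/PS0)
  lvl1: tbl 0x1C, slot 8 ⇒ 0x1E007 (P1/RW1/US1/PS0)
  ⇒ phys 0x1EE76  [2 reads]
#1 VA=0x3C1EDB0 (r,kernel):
  lvl0: tbl 0x1B, slot 30 ⇒ 0x22007 (P1/RW1/US1/PS0)
  lvl1: tbl 0x22, slot 30 ⇒ 0x23007 (P1/RW1/US1/PS0)
  ⇒ phys 0x23DB0  [2 reads]
#2 VA=0x180FF73 (r,kernel):
  lvl0: tbl 0x1B, slot 12 ⇒ 0x25007 (P1/RW1/US1/PS0)
  lvl1: tbl 0x25, slot 15 ⇒ 0x70006 (P0/RW1/US1/PS0)
  ⇒ fault: PAGE_NOT_PRESENT  — 2 lookups
#3 VA=0x200AF60 (r,kernel):
  lvl0: tbl 0x1B, slot 16 ⇒ 0x28007 (P1/RW1/US1/PS0)
  lvl1: tbl 0x28, slot 10 ⇒ 0x2B007 (P1/RW1/US1/PS0)
  ⇒ phys 0x2BF60  [2 reads]

Entries read for #0: 2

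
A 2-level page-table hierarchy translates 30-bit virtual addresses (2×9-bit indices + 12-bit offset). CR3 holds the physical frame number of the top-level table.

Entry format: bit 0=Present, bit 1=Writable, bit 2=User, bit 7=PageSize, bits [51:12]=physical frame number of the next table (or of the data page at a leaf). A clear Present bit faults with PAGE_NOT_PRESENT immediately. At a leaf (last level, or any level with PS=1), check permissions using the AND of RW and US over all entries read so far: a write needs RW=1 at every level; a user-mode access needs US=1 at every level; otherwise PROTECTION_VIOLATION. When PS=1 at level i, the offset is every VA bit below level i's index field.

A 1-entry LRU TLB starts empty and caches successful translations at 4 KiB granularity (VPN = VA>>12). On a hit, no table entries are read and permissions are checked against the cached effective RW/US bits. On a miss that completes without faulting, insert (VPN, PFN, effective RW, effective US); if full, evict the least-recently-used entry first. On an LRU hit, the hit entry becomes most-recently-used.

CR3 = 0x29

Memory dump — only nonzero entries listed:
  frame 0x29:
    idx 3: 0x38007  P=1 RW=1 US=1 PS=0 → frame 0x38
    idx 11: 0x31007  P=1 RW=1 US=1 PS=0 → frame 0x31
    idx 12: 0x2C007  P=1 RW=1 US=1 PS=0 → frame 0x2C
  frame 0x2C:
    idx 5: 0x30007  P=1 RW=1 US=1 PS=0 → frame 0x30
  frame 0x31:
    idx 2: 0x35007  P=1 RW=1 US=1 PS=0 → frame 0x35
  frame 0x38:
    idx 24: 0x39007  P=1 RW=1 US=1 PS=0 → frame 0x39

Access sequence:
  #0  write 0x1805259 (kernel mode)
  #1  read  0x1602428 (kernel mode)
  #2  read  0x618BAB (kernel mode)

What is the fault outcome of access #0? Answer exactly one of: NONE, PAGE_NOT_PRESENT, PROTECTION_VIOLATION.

Per-access translation:
#0 VA=0x1805259 (w,kernel):
  L0: frame=0x29 idx=12 entry=0x2C007 [P=1 RW=1 US=1 PS=0]
  L1: frame=0x2C idx=5 entry=0x30007 [P=1 RW=1 US=1 PS=0]
  → PA=0x30259  (2 entries read)
#1 VA=0x1602428 (r,kernel):
  L0: frame=0x29 idx=11 entry=0x31007 [P=1 RW=1 US=1 PS=0]
  L1: frame=0x31 idx=2 entry=0x35007 [P=1 RW=1 US=1 PS=0]
  → PA=0x35428  (2 entries read)
#2 VA=0x618BAB (r,kernel):
  L0: frame=0x29 idx=3 entry=0x38007 [P=1 RW=1 US=1 PS=0]
  L1: frame=0x38 idx=24 entry=0x39007 [P=1 RW=1 US=1 PS=0]
  → PA=0x39BAB  (2 entries read)

Access #0 fault: NONE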